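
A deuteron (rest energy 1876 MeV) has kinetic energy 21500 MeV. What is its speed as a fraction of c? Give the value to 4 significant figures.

γ = 1 + K/(m₀c²) = 1 + 21500/1876 = 12.4606
β = √(1 − 1/γ²) = 0.9968

β ≈ 0.9968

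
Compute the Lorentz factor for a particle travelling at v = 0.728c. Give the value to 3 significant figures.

γ = 1/√(1 − β²) = 1/√(1 − 0.728²) = 1/√(0.47002) = 1.46

γ ≈ 1.46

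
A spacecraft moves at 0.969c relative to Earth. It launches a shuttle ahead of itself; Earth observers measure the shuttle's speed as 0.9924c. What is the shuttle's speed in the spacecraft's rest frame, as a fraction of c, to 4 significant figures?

u' ≈ 0.6099c

Inverse velocity addition: u' = (u − v)/(1 − uv/c²)
= (0.9924 − 0.969)/(1 − 0.9924×0.969) = 0.02340/0.0383644 = 0.6099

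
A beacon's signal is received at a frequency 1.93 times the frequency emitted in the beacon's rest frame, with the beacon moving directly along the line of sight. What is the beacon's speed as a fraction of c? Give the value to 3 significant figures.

β ≈ 0.577

f_obs/f_src = √((1+β)/(1−β)) = 1.93  ⇒  (1+β)/(1−β) = 3.7249
β = |1 − D²|/(1 + D²) = |1 − 3.7249|/(1 + 3.7249) = 0.577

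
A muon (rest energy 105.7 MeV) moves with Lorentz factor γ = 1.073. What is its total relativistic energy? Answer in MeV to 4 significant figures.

γ = 1.073 (given)
E = γm₀c² = 1.073 × 105.7 MeV = 113.4 MeV

E ≈ 113.4 MeV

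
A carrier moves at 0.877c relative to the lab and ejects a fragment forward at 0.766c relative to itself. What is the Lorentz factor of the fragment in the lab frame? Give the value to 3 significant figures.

u_lab = (0.766 + 0.877)/(1 + 0.766×0.877) = 1.643/1.67178 = 0.982784
γ = 1/√(1 − 0.982784²) = 5.41

γ ≈ 5.41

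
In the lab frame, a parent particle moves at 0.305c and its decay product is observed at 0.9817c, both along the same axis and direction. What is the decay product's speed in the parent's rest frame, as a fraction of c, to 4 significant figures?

u' ≈ 0.9659c

Inverse velocity addition: u' = (u − v)/(1 − uv/c²)
= (0.9817 − 0.305)/(1 − 0.9817×0.305) = 0.6767/0.700581 = 0.9659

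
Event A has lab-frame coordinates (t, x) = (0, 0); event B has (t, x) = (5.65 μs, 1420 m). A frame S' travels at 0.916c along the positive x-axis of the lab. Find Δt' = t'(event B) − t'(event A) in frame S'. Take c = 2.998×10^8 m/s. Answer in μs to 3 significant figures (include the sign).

Δt' ≈ 3.27 μs

γ = 1/√(1 − 0.916²) = 2.4927
Δt' = γ(Δt − vΔx/c²) = 2.4927 × (5.65 μs − 0.916×1420 m / (2.998×10^8 m/s))
= 2.4927 × (1.3114 μs) = 3.27 μs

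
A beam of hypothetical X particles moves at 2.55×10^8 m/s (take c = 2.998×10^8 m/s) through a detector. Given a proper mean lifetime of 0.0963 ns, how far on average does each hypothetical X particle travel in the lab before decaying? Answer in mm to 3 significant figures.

d ≈ 46.7 mm

β = v/c = 2.55×10^8 / 2.998×10^8 = 0.85057
γ = 1/√(1 − 0.85057²) = 1.9016
Dilated lifetime: Δt = γτ₀ = 1.9016 × 0.0963 ns = 0.18313 ns
d = vΔt = 0.85057c × 0.18313 ns = 2.5500×10^8 m/s × 1.8313×10^-10 s = 46.7 mm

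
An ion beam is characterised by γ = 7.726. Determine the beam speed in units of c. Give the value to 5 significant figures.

β = √(1 − 1/γ²) = √(1 − 1/7.726²) = √(0.9832471) = 0.99159

β ≈ 0.99159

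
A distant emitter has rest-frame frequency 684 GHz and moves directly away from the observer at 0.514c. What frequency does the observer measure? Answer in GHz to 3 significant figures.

f_obs ≈ 388 GHz

Relativistic Doppler: f_obs = f_src √((1−β)/(1+β))
= 684 × √(0.48600/1.5140) = 684 × 0.56657 = 388 GHz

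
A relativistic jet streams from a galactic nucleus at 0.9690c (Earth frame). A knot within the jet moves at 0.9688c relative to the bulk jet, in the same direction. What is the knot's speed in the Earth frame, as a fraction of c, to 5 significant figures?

Relativistic velocity addition: u = (u' + v)/(1 + u'v/c²)
= (0.9688 + 0.9690)/(1 + 0.9688×0.9690) = 1.9378/1.938767 = 0.99950

u ≈ 0.99950c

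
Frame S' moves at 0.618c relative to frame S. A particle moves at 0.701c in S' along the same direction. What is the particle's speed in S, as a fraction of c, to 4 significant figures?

u ≈ 0.9203c

Relativistic velocity addition: u = (u' + v)/(1 + u'v/c²)
= (0.701 + 0.618)/(1 + 0.701×0.618) = 1.319/1.43322 = 0.9203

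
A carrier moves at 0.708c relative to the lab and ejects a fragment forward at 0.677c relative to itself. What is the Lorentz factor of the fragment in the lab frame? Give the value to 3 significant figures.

γ ≈ 2.85

u_lab = (0.677 + 0.708)/(1 + 0.677×0.708) = 1.385/1.47932 = 0.936244
γ = 1/√(1 − 0.936244²) = 2.85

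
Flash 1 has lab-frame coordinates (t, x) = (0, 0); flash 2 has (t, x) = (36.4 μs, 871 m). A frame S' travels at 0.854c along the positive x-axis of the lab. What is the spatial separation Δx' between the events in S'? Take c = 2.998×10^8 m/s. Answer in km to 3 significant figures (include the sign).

γ = 1/√(1 − 0.854²) = 1.9221
Δx' = γ(Δx − vΔt) = 1.9221 × (871 m − 0.854×(2.998×10^8 m/s)×36.4×10^-6 s)
= 1.9221 × (-8448.5 m) = -16.2 km

Δx' ≈ -16.2 km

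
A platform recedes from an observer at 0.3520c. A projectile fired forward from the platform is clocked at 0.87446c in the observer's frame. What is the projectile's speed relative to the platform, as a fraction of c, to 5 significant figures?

Inverse velocity addition: u' = (u − v)/(1 − uv/c²)
= (0.87446 − 0.3520)/(1 − 0.87446×0.3520) = 0.52246/0.6921901 = 0.75479

u' ≈ 0.75479c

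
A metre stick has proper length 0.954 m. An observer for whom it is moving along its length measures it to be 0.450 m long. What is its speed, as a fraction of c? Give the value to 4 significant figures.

γ = L₀/L = 0.954/0.450 = 2.12000
β = √(1 − 1/γ²) = 0.8818

β ≈ 0.8818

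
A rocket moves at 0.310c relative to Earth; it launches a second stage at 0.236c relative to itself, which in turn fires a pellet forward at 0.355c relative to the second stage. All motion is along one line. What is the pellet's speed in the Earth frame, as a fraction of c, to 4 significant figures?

u ≈ 0.7316c

Compose boost 2: (0.236 + 0.310)/(1 + 0.236×0.310) = 0.5460/1.07316 = 0.508778
Compose boost 3: (0.355 + 0.508778)/(1 + 0.355×0.508778) = 0.863778/1.18062 = 0.7316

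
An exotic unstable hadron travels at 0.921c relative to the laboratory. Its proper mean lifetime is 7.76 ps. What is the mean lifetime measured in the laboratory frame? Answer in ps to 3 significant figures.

γ = 1/√(1 − 0.921²) = 2.5670
Time dilation: Δt = γτ₀ = 2.5670 × 7.76 ps = 19.9 ps

Δt ≈ 19.9 ps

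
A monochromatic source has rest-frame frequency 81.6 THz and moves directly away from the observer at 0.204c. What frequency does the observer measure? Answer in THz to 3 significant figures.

f_obs ≈ 66.3 THz

Relativistic Doppler: f_obs = f_src √((1−β)/(1+β))
= 81.6 × √(0.79600/1.2040) = 81.6 × 0.81310 = 66.3 THz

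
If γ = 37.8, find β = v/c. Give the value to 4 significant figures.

β = √(1 − 1/γ²) = √(1 − 1/37.8²) = √(0.999300) = 0.9997

β ≈ 0.9997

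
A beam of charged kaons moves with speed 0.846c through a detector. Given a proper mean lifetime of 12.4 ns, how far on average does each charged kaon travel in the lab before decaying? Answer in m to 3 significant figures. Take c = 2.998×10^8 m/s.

γ = 1/√(1 − 0.846²) = 1.8755
Dilated lifetime: Δt = γτ₀ = 1.8755 × 12.4 ns = 23.257 ns
d = vΔt = 0.846c × 23.257 ns = 2.5363×10^8 m/s × 2.3257×10^-8 s = 5.90 m

d ≈ 5.90 m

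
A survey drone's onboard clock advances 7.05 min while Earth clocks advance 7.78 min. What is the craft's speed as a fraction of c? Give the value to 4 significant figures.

γ = Δt/τ₀ = 7.78/7.05 = 1.10355
β = √(1 − 1/γ²) = √(1 − 1/1.10355²) = 0.4229

β ≈ 0.4229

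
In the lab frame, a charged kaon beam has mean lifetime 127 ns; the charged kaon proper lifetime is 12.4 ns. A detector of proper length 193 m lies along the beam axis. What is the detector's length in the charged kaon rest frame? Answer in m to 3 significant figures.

L ≈ 18.8 m

Time dilation ⇒ γ = Δt/τ₀ = 127/12.4 = 10.242
Length contraction: L = L₀/γ = 193/10.242 = 18.8 m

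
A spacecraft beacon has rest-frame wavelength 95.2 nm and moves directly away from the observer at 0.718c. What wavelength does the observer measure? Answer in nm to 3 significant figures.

Relativistic Doppler: λ_obs = λ_src √((1+β)/(1−β))
= 95.2 × √(1.7180/0.28200) = 95.2 × 2.4682 = 235 nm

λ_obs ≈ 235 nm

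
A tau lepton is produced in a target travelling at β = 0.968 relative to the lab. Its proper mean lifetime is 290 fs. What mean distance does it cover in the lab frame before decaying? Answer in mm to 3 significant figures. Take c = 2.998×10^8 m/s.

γ = 1/√(1 − 0.968²) = 3.9849
Dilated lifetime: Δt = γτ₀ = 3.9849 × 290 fs = 1155.6 fs
d = vΔt = 0.968c × 1155.6 fs = 2.9021×10^8 m/s × 1.1556×10^-12 s = 0.335 mm

d ≈ 0.335 mm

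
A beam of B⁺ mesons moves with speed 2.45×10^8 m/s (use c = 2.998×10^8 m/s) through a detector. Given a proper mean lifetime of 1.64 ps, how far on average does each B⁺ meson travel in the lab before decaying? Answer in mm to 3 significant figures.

β = v/c = 2.45×10^8 / 2.998×10^8 = 0.81721
γ = 1/√(1 − 0.81721²) = 1.7351
Dilated lifetime: Δt = γτ₀ = 1.7351 × 1.64 ps = 2.8456 ps
d = vΔt = 0.81721c × 2.8456 ps = 2.4500×10^8 m/s × 2.8456×10^-12 s = 0.697 mm

d ≈ 0.697 mm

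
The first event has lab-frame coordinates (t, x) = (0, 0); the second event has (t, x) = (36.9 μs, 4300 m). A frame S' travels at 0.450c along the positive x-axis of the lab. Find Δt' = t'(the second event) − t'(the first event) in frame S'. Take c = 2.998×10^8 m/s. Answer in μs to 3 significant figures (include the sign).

γ = 1/√(1 − 0.450²) = 1.1198
Δt' = γ(Δt − vΔx/c²) = 1.1198 × (36.9 μs − 0.450×4300 m / (2.998×10^8 m/s))
= 1.1198 × (30.446 μs) = 34.1 μs

Δt' ≈ 34.1 μs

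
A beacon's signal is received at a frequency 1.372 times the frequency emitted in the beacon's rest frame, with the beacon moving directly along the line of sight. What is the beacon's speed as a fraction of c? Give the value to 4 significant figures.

f_obs/f_src = √((1+β)/(1−β)) = 1.372  ⇒  (1+β)/(1−β) = 1.88238
β = |1 − D²|/(1 + D²) = |1 − 1.88238|/(1 + 1.88238) = 0.3061

β ≈ 0.3061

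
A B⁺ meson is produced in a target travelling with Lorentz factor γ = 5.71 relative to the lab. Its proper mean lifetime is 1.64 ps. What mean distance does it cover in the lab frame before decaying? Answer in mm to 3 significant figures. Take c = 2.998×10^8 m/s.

β = √(1 − 1/γ²) = √(1 − 1/5.71²) = 0.98455
Dilated lifetime: Δt = γτ₀ = 5.71 × 1.64 ps = 9.3644 ps
d = vΔt = 0.98455c × 9.3644 ps = 2.9517×10^8 m/s × 9.3644×10^-12 s = 2.76 mm

d ≈ 2.76 mm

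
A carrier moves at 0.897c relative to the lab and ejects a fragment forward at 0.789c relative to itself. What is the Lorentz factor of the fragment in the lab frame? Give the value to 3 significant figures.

γ ≈ 6.29

u_lab = (0.789 + 0.897)/(1 + 0.789×0.897) = 1.686/1.70773 = 0.987274
γ = 1/√(1 − 0.987274²) = 6.29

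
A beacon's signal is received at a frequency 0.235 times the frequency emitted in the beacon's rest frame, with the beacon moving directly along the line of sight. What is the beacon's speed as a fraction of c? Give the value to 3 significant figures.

β ≈ 0.895

f_obs/f_src = √((1−β)/(1+β)) = 0.235  ⇒  (1−β)/(1+β) = 0.055225
β = |1 − D²|/(1 + D²) = |1 − 0.055225|/(1 + 0.055225) = 0.895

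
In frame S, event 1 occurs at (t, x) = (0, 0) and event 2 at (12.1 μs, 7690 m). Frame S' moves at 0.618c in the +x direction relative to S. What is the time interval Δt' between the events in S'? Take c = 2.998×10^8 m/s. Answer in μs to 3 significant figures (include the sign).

Δt' ≈ -4.77 μs

γ = 1/√(1 − 0.618²) = 1.2720
Δt' = γ(Δt − vΔx/c²) = 1.2720 × (12.1 μs − 0.618×7690 m / (2.998×10^8 m/s))
= 1.2720 × (-3.7520 μs) = -4.77 μs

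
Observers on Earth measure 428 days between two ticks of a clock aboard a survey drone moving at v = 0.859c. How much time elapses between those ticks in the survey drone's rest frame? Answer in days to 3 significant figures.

γ = 1/√(1 − 0.859²) = 1.9532
Proper time: τ₀ = Δt/γ = 428/1.9532 = 219 days

τ₀ ≈ 219 days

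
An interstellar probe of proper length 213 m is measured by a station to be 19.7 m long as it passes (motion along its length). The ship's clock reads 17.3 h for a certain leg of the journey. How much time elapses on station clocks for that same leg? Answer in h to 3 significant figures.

Length contraction ⇒ γ = L₀/L = 213/19.7 = 10.812
Time dilation: Δt = γτ₀ = 10.812 × 17.3 h = 187 h

Δt ≈ 187 h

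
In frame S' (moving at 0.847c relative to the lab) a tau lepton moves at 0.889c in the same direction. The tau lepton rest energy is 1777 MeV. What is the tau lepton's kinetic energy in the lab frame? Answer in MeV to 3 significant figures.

K ≈ 11000 MeV

u_lab = (0.889 + 0.847)/(1 + 0.889×0.847) = 0.990312
γ = 1/√(1 − 0.990312²) = 7.2015
K = (γ − 1)m₀c² = (7.2015 − 1) × 1777 = 6.2015 × 1777 = 11000 MeV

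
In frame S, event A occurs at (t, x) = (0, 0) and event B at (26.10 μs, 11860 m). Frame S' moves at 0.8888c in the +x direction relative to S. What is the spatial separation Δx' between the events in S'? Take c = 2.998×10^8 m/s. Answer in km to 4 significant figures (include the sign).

γ = 1/√(1 − 0.8888²) = 2.18200
Δx' = γ(Δx − vΔt) = 2.18200 × (11860 m − 0.8888×(2.998×10^8 m/s)×26.10×10^-6 s)
= 2.18200 × (4905.34 m) = 10.70 km

Δx' ≈ 10.70 km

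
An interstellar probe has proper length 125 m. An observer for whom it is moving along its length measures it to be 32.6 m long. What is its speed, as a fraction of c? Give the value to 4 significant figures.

γ = L₀/L = 125/32.6 = 3.83436
β = √(1 − 1/γ²) = 0.9654

β ≈ 0.9654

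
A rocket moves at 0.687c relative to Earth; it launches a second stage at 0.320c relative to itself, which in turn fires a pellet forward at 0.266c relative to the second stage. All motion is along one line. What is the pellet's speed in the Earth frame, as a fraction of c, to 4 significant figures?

Compose boost 2: (0.320 + 0.687)/(1 + 0.320×0.687) = 1.007/1.21984 = 0.825518
Compose boost 3: (0.266 + 0.825518)/(1 + 0.266×0.825518) = 1.09152/1.21959 = 0.8950

u ≈ 0.8950c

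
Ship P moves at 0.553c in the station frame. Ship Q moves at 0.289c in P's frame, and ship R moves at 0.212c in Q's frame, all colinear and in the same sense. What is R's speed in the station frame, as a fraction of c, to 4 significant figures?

Compose boost 2: (0.289 + 0.553)/(1 + 0.289×0.553) = 0.8420/1.15982 = 0.725977
Compose boost 3: (0.212 + 0.725977)/(1 + 0.212×0.725977) = 0.937977/1.15391 = 0.8129

u ≈ 0.8129c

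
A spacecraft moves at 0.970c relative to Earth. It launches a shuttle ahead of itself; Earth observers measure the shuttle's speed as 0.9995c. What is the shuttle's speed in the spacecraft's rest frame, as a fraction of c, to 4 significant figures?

Inverse velocity addition: u' = (u − v)/(1 − uv/c²)
= (0.9995 − 0.970)/(1 − 0.9995×0.970) = 0.02950/0.0304850 = 0.9677

u' ≈ 0.9677c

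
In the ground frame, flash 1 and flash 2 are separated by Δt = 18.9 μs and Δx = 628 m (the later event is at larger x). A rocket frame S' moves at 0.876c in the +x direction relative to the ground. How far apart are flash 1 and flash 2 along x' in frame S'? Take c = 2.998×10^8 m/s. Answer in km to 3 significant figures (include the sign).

Δx' ≈ -8.99 km

γ = 1/√(1 − 0.876²) = 2.0734
Δx' = γ(Δx − vΔt) = 2.0734 × (628 m − 0.876×(2.998×10^8 m/s)×18.9×10^-6 s)
= 2.0734 × (-4335.6 m) = -8.99 km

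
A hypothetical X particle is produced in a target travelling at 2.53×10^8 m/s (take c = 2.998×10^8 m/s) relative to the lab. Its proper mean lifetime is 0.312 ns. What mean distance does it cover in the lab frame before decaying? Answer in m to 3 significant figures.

β = v/c = 2.53×10^8 / 2.998×10^8 = 0.84390
γ = 1/√(1 − 0.84390²) = 1.8639
Dilated lifetime: Δt = γτ₀ = 1.8639 × 0.312 ns = 0.58154 ns
d = vΔt = 0.84390c × 0.58154 ns = 2.5300×10^8 m/s × 5.8154×10^-10 s = 0.147 m

d ≈ 0.147 m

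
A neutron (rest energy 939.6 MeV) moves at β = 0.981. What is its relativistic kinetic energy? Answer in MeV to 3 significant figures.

γ = 1/√(1 − 0.981²) = 5.1544
K = (γ − 1)m₀c² = (5.1544 − 1) × 939.6 MeV = 4.1544 × 939.6 MeV = 3900 MeV

K ≈ 3900 MeV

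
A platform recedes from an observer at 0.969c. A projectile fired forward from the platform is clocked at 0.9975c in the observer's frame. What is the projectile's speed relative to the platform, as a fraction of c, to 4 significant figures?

u' ≈ 0.8527c

Inverse velocity addition: u' = (u − v)/(1 − uv/c²)
= (0.9975 − 0.969)/(1 − 0.9975×0.969) = 0.02850/0.0334225 = 0.8527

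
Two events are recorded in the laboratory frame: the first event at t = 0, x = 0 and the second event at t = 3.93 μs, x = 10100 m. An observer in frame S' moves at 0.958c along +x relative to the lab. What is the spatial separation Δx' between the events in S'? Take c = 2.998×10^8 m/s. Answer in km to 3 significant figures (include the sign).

Δx' ≈ 31.3 km

γ = 1/√(1 − 0.958²) = 3.4871
Δx' = γ(Δx − vΔt) = 3.4871 × (10100 m − 0.958×(2.998×10^8 m/s)×3.93×10^-6 s)
= 3.4871 × (8971.3 m) = 31.3 km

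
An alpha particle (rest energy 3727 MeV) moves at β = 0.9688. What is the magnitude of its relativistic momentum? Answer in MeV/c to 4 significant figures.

p ≈ 14570 MeV/c

γ = 1/√(1 − 0.9688²) = 4.03480
p = γβm₀c = 4.03480 × 0.9688 × 3727 MeV/c = 14570 MeV/c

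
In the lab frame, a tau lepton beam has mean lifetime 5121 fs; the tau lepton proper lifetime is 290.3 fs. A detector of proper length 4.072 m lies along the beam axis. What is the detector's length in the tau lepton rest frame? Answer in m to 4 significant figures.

L ≈ 0.2308 m

Time dilation ⇒ γ = Δt/τ₀ = 5121/290.3 = 17.6404
Length contraction: L = L₀/γ = 4.072/17.6404 = 0.2308 m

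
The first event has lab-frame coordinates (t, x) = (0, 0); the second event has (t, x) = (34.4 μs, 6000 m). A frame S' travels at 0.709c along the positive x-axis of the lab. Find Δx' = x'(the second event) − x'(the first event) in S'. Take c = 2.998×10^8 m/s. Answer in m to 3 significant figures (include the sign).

Δx' ≈ -1860 m

γ = 1/√(1 − 0.709²) = 1.4180
Δx' = γ(Δx − vΔt) = 1.4180 × (6000 m − 0.709×(2.998×10^8 m/s)×34.4×10^-6 s)
= 1.4180 × (-1312.0 m) = -1860 m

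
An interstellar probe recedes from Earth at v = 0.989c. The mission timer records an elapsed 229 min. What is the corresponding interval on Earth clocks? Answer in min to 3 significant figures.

Δt ≈ 1550 min

γ = 1/√(1 − 0.989²) = 6.7606
Time dilation: Δt = γτ₀ = 6.7606 × 229 min = 1550 min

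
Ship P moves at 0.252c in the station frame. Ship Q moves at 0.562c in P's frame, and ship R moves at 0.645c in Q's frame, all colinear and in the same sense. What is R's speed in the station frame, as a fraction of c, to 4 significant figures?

u ≈ 0.9302c

Compose boost 2: (0.562 + 0.252)/(1 + 0.562×0.252) = 0.8140/1.14162 = 0.713019
Compose boost 3: (0.645 + 0.713019)/(1 + 0.645×0.713019) = 1.35802/1.45990 = 0.9302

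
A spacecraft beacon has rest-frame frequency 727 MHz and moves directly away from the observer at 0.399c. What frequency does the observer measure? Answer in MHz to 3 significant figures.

Relativistic Doppler: f_obs = f_src √((1−β)/(1+β))
= 727 × √(0.60100/1.3990) = 727 × 0.65543 = 476 MHz

f_obs ≈ 476 MHz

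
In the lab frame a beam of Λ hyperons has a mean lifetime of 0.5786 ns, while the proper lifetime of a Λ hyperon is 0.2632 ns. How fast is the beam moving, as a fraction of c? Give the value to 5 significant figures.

β ≈ 0.89055

γ = Δt/τ₀ = 0.5786/0.2632 = 2.198328
β = √(1 − 1/γ²) = √(1 − 1/2.198328²) = 0.89055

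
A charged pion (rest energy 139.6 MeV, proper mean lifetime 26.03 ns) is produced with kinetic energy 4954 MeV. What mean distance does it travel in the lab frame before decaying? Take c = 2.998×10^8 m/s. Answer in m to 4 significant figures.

γ = 1 + K/(m₀c²) = 1 + 4954/139.6 = 36.4871
β = √(1 − 1/γ²) = 0.999624
Dilated lifetime: γτ₀ = 36.4871 × 26.03 ns = 949.759 ns
d = βc·γτ₀ = 0.999624 × (2.998×10^8 m/s) × 9.49759×10^-7 s = 284.6 m

d ≈ 284.6 m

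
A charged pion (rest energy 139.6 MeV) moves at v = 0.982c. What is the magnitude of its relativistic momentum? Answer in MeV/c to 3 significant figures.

p ≈ 726 MeV/c

γ = 1/√(1 − 0.982²) = 5.2943
p = γβm₀c = 5.2943 × 0.982 × 139.6 MeV/c = 726 MeV/c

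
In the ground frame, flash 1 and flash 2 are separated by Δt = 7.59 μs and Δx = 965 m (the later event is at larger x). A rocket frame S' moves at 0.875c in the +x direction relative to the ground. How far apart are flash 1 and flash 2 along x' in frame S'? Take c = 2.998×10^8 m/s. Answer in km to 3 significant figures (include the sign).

γ = 1/√(1 − 0.875²) = 2.0656
Δx' = γ(Δx − vΔt) = 2.0656 × (965 m − 0.875×(2.998×10^8 m/s)×7.59×10^-6 s)
= 2.0656 × (-1026.0 m) = -2.12 km

Δx' ≈ -2.12 km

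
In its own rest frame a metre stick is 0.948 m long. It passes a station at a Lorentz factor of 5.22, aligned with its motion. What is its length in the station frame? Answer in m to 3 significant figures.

γ = 5.22 (given)
Length contraction: L = L₀/γ = 0.948/5.22 = 0.182 m

L ≈ 0.182 m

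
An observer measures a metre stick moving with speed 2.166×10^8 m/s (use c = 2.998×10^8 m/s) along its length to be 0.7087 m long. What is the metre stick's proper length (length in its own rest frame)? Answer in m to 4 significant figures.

L₀ ≈ 1.025 m

β = v/c = 2.166×10^8 / 2.998×10^8 = 0.722482
γ = 1/√(1 − 0.722482²) = 1.44636
L₀ = γL = 1.44636 × 0.7087 = 1.025 m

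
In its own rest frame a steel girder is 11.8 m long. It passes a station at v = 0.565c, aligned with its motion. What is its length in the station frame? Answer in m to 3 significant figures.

L ≈ 9.74 m

γ = 1/√(1 − 0.565²) = 1.2120
Length contraction: L = L₀/γ = 11.8/1.2120 = 9.74 m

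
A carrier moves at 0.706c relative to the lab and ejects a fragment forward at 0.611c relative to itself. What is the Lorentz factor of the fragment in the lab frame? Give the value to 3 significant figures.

u_lab = (0.611 + 0.706)/(1 + 0.611×0.706) = 1.317/1.43137 = 0.920100
γ = 1/√(1 − 0.920100²) = 2.55

γ ≈ 2.55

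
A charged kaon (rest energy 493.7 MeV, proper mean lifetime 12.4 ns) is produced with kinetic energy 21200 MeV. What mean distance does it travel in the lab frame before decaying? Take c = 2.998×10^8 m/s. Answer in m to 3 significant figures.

d ≈ 163 m

γ = 1 + K/(m₀c²) = 1 + 21200/493.7 = 43.941
β = √(1 − 1/γ²) = 0.99974
Dilated lifetime: γτ₀ = 43.941 × 12.4 ns = 544.87 ns
d = βc·γτ₀ = 0.99974 × (2.998×10^8 m/s) × 5.4487×10^-7 s = 163 m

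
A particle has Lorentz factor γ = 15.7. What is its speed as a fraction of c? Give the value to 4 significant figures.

β = √(1 − 1/γ²) = √(1 − 1/15.7²) = √(0.995943) = 0.9980

β ≈ 0.9980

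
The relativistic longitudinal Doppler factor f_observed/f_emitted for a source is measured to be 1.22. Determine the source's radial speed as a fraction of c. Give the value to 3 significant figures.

f_obs/f_src = √((1+β)/(1−β)) = 1.22  ⇒  (1+β)/(1−β) = 1.4884
β = |1 − D²|/(1 + D²) = |1 − 1.4884|/(1 + 1.4884) = 0.196

β ≈ 0.196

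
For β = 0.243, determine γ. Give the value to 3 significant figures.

γ ≈ 1.03

γ = 1/√(1 − β²) = 1/√(1 − 0.243²) = 1/√(0.94095) = 1.03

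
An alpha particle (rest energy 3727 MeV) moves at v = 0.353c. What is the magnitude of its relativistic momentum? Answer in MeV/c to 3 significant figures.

p ≈ 1410 MeV/c

γ = 1/√(1 − 0.353²) = 1.0688
p = γβm₀c = 1.0688 × 0.353 × 3727 MeV/c = 1410 MeV/c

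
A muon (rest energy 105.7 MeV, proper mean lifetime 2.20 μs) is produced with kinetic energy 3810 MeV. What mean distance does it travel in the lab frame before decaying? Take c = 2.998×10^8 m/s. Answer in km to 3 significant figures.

γ = 1 + K/(m₀c²) = 1 + 3810/105.7 = 37.045
β = √(1 − 1/γ²) = 0.99964
Dilated lifetime: γτ₀ = 37.045 × 2.20 μs = 81.500 μs
d = βc·γτ₀ = 0.99964 × (2.998×10^8 m/s) × 8.1500×10^-5 s = 24.4 km

d ≈ 24.4 km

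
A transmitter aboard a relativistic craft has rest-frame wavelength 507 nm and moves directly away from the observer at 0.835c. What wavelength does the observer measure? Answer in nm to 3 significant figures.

λ_obs ≈ 1690 nm

Relativistic Doppler: λ_obs = λ_src √((1+β)/(1−β))
= 507 × √(1.8350/0.16500) = 507 × 3.3348 = 1690 nm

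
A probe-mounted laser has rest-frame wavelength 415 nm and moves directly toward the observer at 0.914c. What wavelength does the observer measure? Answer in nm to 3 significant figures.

λ_obs ≈ 88.0 nm

Relativistic Doppler: λ_obs = λ_src √((1−β)/(1+β))
= 415 × √(0.086000/1.9140) = 415 × 0.21197 = 88.0 nm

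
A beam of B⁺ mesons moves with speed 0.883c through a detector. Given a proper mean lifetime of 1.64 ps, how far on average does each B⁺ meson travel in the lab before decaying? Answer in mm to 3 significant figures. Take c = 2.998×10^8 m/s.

γ = 1/√(1 − 0.883²) = 2.1305
Dilated lifetime: Δt = γτ₀ = 2.1305 × 1.64 ps = 3.4940 ps
d = vΔt = 0.883c × 3.4940 ps = 2.6472×10^8 m/s × 3.4940×10^-12 s = 0.925 mm

d ≈ 0.925 mm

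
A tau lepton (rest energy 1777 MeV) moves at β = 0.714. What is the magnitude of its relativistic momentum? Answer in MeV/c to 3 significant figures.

p ≈ 1810 MeV/c

γ = 1/√(1 − 0.714²) = 1.4283
p = γβm₀c = 1.4283 × 0.714 × 1777 MeV/c = 1810 MeV/c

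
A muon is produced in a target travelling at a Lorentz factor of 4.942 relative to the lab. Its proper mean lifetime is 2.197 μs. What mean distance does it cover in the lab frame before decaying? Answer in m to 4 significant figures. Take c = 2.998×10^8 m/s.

β = √(1 − 1/γ²) = √(1 − 1/4.942²) = 0.979314
Dilated lifetime: Δt = γτ₀ = 4.942 × 2.197 μs = 10.8576 μs
d = vΔt = 0.979314c × 10.8576 μs = 2.93598×10^8 m/s × 1.08576×10^-5 s = 3188 m

d ≈ 3188 m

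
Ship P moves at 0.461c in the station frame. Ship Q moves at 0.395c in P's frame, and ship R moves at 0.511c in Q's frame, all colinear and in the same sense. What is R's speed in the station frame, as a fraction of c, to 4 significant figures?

Compose boost 2: (0.395 + 0.461)/(1 + 0.395×0.461) = 0.8560/1.18209 = 0.724138
Compose boost 3: (0.511 + 0.724138)/(1 + 0.511×0.724138) = 1.23514/1.37003 = 0.9015

u ≈ 0.9015c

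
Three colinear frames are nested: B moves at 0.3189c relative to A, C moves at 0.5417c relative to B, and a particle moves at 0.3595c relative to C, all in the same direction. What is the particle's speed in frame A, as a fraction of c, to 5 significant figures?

u ≈ 0.86511c

Compose boost 2: (0.5417 + 0.3189)/(1 + 0.5417×0.3189) = 0.86060/1.172748 = 0.7338319
Compose boost 3: (0.3595 + 0.7338319)/(1 + 0.3595×0.7338319) = 1.093332/1.263813 = 0.86511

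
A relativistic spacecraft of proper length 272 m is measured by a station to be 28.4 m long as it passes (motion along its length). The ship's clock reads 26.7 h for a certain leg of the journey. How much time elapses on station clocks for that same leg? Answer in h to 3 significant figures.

Δt ≈ 256 h

Length contraction ⇒ γ = L₀/L = 272/28.4 = 9.5775
Time dilation: Δt = γτ₀ = 9.5775 × 26.7 h = 256 h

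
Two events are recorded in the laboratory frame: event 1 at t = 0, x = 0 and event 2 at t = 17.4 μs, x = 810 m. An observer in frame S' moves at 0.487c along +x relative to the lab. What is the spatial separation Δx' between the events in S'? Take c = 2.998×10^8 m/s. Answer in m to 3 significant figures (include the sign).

Δx' ≈ -1980 m

γ = 1/√(1 − 0.487²) = 1.1449
Δx' = γ(Δx − vΔt) = 1.1449 × (810 m − 0.487×(2.998×10^8 m/s)×17.4×10^-6 s)
= 1.1449 × (-1730.4 m) = -1980 m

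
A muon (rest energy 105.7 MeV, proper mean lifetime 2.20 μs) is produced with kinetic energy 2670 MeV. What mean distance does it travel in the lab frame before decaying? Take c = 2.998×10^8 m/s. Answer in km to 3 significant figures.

d ≈ 17.3 km

γ = 1 + K/(m₀c²) = 1 + 2670/105.7 = 26.260
β = √(1 − 1/γ²) = 0.99927
Dilated lifetime: γτ₀ = 26.260 × 2.20 μs = 57.772 μs
d = βc·γτ₀ = 0.99927 × (2.998×10^8 m/s) × 5.7772×10^-5 s = 17.3 km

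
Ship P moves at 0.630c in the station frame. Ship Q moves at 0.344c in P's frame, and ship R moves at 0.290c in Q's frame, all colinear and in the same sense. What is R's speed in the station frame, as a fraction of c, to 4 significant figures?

u ≈ 0.8850c

Compose boost 2: (0.344 + 0.630)/(1 + 0.344×0.630) = 0.9740/1.21672 = 0.800513
Compose boost 3: (0.290 + 0.800513)/(1 + 0.290×0.800513) = 1.09051/1.23215 = 0.8850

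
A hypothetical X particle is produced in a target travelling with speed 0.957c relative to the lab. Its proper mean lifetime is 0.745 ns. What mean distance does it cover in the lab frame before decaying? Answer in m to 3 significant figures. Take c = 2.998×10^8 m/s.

d ≈ 0.737 m

γ = 1/√(1 − 0.957²) = 3.4472
Dilated lifetime: Δt = γτ₀ = 3.4472 × 0.745 ns = 2.5682 ns
d = vΔt = 0.957c × 2.5682 ns = 2.8691×10^8 m/s × 2.5682×10^-9 s = 0.737 m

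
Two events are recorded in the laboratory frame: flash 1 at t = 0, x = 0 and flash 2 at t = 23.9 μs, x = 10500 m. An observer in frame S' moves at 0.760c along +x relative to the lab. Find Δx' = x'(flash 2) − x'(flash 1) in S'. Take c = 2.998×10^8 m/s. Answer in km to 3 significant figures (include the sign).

Δx' ≈ 7.78 km

γ = 1/√(1 − 0.760²) = 1.5386
Δx' = γ(Δx − vΔt) = 1.5386 × (10500 m − 0.760×(2.998×10^8 m/s)×23.9×10^-6 s)
= 1.5386 × (5054.4 m) = 7.78 km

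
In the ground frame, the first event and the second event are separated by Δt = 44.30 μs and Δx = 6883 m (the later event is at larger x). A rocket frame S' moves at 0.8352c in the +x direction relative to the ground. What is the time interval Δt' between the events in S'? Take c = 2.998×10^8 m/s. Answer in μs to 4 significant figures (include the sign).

Δt' ≈ 45.69 μs

γ = 1/√(1 − 0.8352²) = 1.81836
Δt' = γ(Δt − vΔx/c²) = 1.81836 × (44.30 μs − 0.8352×6883 m / (2.998×10^8 m/s))
= 1.81836 × (25.1249 μs) = 45.69 μs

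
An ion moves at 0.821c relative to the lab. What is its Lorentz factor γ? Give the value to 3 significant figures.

γ = 1/√(1 − β²) = 1/√(1 − 0.821²) = 1/√(0.32596) = 1.75

γ ≈ 1.75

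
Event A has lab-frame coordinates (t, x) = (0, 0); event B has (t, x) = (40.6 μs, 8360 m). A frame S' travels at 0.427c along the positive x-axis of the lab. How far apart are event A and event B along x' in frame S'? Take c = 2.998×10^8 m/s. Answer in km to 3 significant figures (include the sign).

Δx' ≈ 3.50 km

γ = 1/√(1 − 0.427²) = 1.1059
Δx' = γ(Δx − vΔt) = 1.1059 × (8360 m − 0.427×(2.998×10^8 m/s)×40.6×10^-6 s)
= 1.1059 × (3162.6 m) = 3.50 km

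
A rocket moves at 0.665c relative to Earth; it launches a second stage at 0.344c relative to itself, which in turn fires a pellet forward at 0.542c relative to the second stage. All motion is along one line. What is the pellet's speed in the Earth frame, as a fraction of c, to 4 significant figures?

Compose boost 2: (0.344 + 0.665)/(1 + 0.344×0.665) = 1.009/1.22876 = 0.821153
Compose boost 3: (0.542 + 0.821153)/(1 + 0.542×0.821153) = 1.36315/1.44506 = 0.9433

u ≈ 0.9433c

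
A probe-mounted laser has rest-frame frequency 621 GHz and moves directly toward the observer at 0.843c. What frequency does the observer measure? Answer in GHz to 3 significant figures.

Relativistic Doppler: f_obs = f_src √((1+β)/(1−β))
= 621 × √(1.8430/0.15700) = 621 × 3.4262 = 2130 GHz

f_obs ≈ 2130 GHz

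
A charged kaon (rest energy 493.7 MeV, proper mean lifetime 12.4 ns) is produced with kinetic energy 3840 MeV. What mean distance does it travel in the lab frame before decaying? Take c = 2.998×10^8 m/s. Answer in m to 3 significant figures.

γ = 1 + K/(m₀c²) = 1 + 3840/493.7 = 8.7780
β = √(1 − 1/γ²) = 0.99349
Dilated lifetime: γτ₀ = 8.7780 × 12.4 ns = 108.85 ns
d = βc·γτ₀ = 0.99349 × (2.998×10^8 m/s) × 1.0885×10^-7 s = 32.4 m

d ≈ 32.4 m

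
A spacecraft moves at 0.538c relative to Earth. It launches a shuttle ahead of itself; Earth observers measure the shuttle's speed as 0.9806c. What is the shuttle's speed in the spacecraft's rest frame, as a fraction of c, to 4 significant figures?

u' ≈ 0.9368c

Inverse velocity addition: u' = (u − v)/(1 − uv/c²)
= (0.9806 − 0.538)/(1 − 0.9806×0.538) = 0.4426/0.472437 = 0.9368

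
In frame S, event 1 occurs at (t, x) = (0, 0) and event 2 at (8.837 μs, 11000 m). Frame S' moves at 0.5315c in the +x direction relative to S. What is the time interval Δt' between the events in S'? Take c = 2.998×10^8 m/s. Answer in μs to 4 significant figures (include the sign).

γ = 1/√(1 − 0.5315²) = 1.18056
Δt' = γ(Δt − vΔx/c²) = 1.18056 × (8.837 μs − 0.5315×11000 m / (2.998×10^8 m/s))
= 1.18056 × (-10.6643 μs) = -12.59 μs

Δt' ≈ -12.59 μs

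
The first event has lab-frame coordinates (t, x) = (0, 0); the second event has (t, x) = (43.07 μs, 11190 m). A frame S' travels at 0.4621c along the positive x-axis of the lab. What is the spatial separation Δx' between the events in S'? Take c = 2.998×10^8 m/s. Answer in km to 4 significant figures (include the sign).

Δx' ≈ 5.890 km

γ = 1/√(1 − 0.4621²) = 1.12761
Δx' = γ(Δx − vΔt) = 1.12761 × (11190 m − 0.4621×(2.998×10^8 m/s)×43.07×10^-6 s)
= 1.12761 × (5223.19 m) = 5.890 km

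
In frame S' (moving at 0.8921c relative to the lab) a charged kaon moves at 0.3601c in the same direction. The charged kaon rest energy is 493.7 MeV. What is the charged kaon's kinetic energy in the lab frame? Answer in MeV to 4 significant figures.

K ≈ 1054 MeV

u_lab = (0.3601 + 0.8921)/(1 + 0.3601×0.8921) = 0.9477423
γ = 1/√(1 − 0.9477423²) = 3.13443
K = (γ − 1)m₀c² = (3.13443 − 1) × 493.7 = 2.13443 × 493.7 = 1054 MeV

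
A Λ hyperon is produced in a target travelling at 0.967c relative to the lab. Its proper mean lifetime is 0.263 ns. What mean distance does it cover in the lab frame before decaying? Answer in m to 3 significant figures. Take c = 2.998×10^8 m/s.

γ = 1/√(1 − 0.967²) = 3.9250
Dilated lifetime: Δt = γτ₀ = 3.9250 × 0.263 ns = 1.0323 ns
d = vΔt = 0.967c × 1.0323 ns = 2.8991×10^8 m/s × 1.0323×10^-9 s = 0.299 m

d ≈ 0.299 m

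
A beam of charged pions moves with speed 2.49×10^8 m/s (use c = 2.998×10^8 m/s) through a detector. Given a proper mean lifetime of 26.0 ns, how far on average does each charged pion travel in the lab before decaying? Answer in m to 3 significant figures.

β = v/c = 2.49×10^8 / 2.998×10^8 = 0.83055
γ = 1/√(1 − 0.83055²) = 1.7955
Dilated lifetime: Δt = γτ₀ = 1.7955 × 26.0 ns = 46.684 ns
d = vΔt = 0.83055c × 46.684 ns = 2.4900×10^8 m/s × 4.6684×10^-8 s = 11.6 m

d ≈ 11.6 m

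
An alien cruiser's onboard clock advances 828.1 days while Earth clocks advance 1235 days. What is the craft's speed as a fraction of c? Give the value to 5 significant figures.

γ = Δt/τ₀ = 1235/828.1 = 1.491366
β = √(1 − 1/γ²) = √(1 − 1/1.491366²) = 0.74189

β ≈ 0.74189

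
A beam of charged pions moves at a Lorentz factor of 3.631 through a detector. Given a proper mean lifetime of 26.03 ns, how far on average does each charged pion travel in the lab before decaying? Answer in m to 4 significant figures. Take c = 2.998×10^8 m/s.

d ≈ 27.24 m

β = √(1 − 1/γ²) = √(1 − 1/3.631²) = 0.961328
Dilated lifetime: Δt = γτ₀ = 3.631 × 26.03 ns = 94.5149 ns
d = vΔt = 0.961328c × 94.5149 ns = 2.88206×10^8 m/s × 9.45149×10^-8 s = 27.24 m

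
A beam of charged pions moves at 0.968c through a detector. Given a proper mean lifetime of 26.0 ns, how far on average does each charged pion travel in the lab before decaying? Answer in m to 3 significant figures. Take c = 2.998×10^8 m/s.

d ≈ 30.1 m

γ = 1/√(1 − 0.968²) = 3.9849
Dilated lifetime: Δt = γτ₀ = 3.9849 × 26.0 ns = 103.61 ns
d = vΔt = 0.968c × 103.61 ns = 2.9021×10^8 m/s × 1.0361×10^-7 s = 30.1 m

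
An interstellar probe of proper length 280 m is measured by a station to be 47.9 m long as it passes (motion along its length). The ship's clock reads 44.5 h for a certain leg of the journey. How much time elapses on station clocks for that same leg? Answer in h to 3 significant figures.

Δt ≈ 260 h

Length contraction ⇒ γ = L₀/L = 280/47.9 = 5.8455
Time dilation: Δt = γτ₀ = 5.8455 × 44.5 h = 260 h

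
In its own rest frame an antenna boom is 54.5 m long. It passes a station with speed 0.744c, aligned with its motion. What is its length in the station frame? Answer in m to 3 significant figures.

L ≈ 36.4 m

γ = 1/√(1 − 0.744²) = 1.4966
Length contraction: L = L₀/γ = 54.5/1.4966 = 36.4 m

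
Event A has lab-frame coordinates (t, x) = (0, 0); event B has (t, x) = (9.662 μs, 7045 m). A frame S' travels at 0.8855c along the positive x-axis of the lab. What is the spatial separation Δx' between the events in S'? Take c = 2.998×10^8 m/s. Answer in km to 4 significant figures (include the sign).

γ = 1/√(1 − 0.8855²) = 2.15221
Δx' = γ(Δx − vΔt) = 2.15221 × (7045 m − 0.8855×(2.998×10^8 m/s)×9.662×10^-6 s)
= 2.15221 × (4480.00 m) = 9.642 km

Δx' ≈ 9.642 km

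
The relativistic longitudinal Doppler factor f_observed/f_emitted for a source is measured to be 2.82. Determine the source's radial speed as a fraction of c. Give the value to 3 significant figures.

β ≈ 0.777

f_obs/f_src = √((1+β)/(1−β)) = 2.82  ⇒  (1+β)/(1−β) = 7.9524
β = |1 − D²|/(1 + D²) = |1 − 7.9524|/(1 + 7.9524) = 0.777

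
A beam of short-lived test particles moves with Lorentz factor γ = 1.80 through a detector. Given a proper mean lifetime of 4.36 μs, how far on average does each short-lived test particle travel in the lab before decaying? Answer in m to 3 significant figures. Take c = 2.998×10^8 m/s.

d ≈ 1960 m

β = √(1 − 1/γ²) = √(1 − 1/1.80²) = 0.83148
Dilated lifetime: Δt = γτ₀ = 1.80 × 4.36 μs = 7.8480 μs
d = vΔt = 0.83148c × 7.8480 μs = 2.4928×10^8 m/s × 7.8480×10^-6 s = 1960 m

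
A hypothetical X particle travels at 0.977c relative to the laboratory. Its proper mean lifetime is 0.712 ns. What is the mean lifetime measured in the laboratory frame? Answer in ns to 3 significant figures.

Δt ≈ 3.34 ns

γ = 1/√(1 − 0.977²) = 4.6896
Time dilation: Δt = γτ₀ = 4.6896 × 0.712 ns = 3.34 ns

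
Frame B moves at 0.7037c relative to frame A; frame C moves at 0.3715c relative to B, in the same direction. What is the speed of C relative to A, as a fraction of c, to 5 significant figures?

Compose boost 2: (0.3715 + 0.7037)/(1 + 0.3715×0.7037) = 1.0752/1.261425 = 0.85237

u ≈ 0.85237c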